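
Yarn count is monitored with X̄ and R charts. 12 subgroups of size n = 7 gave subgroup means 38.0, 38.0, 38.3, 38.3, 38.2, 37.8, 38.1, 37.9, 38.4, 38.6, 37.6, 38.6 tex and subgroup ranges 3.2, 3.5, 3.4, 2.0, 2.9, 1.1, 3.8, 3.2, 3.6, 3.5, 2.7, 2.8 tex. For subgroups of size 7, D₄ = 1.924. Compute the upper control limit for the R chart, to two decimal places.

5.72

R̄ = (3.2 + 3.5 + 3.4 + 2.0 + 2.9 + 1.1 + 3.8 + 3.2 + 3.6 + 3.5 + 2.7 + 2.8) / 12 = 35.7000 / 12 = 2.9750
UCL_R = D₄·R̄ = 1.924 × 2.9750 = 5.7239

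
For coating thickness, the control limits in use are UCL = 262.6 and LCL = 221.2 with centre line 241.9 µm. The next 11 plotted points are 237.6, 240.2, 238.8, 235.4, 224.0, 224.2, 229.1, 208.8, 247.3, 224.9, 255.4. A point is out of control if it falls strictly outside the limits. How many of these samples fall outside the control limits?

Compare each point to [221.2, 262.6]: sample 8 = 208.8 < LCL.

1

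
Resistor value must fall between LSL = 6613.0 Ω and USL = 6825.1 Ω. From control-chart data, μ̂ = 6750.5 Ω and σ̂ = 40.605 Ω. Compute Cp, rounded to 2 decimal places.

Cp = (USL − LSL) / (6σ̂) = (6825.1 − 6613.0) / (6 × 40.605) = 212.1000 / 243.6300 = 0.8706

0.87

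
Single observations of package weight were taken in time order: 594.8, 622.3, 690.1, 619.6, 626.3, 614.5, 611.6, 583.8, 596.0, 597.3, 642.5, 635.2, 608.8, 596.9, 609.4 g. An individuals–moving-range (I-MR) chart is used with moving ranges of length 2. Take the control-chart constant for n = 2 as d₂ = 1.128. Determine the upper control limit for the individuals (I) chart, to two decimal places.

X̄ = (594.8 + 622.3 + 690.1 + 619.6 + 626.3 + 614.5 + 611.6 + 583.8 + 596.0 + 597.3 + 642.5 + 635.2 + 608.8 + 596.9 + 609.4) / 15 = 616.6067
Moving ranges: 27.5, 67.8, 70.5, 6.7, 11.8, 2.9, 27.8, 12.2, 1.3, 45.2, 7.3, 26.4, 11.9, 12.5; M̄R̄ = 331.8000 / 14 = 23.7000
UCL = X̄ + 3·M̄R̄/d₂ = 616.6067 + 3 × 23.7000 / 1.128 = 679.6386

679.64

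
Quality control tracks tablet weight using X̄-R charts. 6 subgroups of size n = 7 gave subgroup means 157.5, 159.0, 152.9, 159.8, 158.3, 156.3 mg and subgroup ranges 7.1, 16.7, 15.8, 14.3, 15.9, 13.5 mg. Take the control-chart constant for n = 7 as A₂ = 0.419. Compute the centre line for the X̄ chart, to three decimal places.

157.300

X̄̄ = (157.5 + 159.0 + 152.9 + 159.8 + 158.3 + 156.3) / 6 = 943.8000 / 6 = 157.3000
CL = X̄̄ = 157.3000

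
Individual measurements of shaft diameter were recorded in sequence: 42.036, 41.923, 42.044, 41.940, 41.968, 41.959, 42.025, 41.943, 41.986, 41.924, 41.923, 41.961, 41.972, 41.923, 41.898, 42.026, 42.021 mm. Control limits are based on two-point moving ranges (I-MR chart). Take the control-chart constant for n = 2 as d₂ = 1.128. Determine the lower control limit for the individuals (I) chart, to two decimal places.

X̄ = (42.036 + 41.923 + 42.044 + 41.940 + 41.968 + 41.959 + 42.025 + 41.943 + 41.986 + 41.924 + 41.923 + 41.961 + 41.972 + 41.923 + 41.898 + 42.026 + 42.021) / 17 = 41.9689
Moving ranges: 0.113, 0.121, 0.104, 0.028, 0.009, 0.066, 0.082, 0.043, 0.062, 0.001, 0.038, 0.011, 0.049, 0.025, 0.128, 0.005; M̄R̄ = 0.8850 / 16 = 0.0553
LCL = X̄ − 3·M̄R̄/d₂ = 41.9689 − 3 × 0.0553 / 1.128 = 41.8218

41.82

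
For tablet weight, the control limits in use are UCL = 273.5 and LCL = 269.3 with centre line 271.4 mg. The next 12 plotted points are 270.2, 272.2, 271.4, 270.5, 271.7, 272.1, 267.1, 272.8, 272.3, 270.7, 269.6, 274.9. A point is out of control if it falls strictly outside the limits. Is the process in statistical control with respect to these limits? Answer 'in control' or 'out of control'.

out of control

Compare each point to [269.3, 273.5]: sample 7 = 267.1 < LCL; sample 12 = 274.9 > UCL.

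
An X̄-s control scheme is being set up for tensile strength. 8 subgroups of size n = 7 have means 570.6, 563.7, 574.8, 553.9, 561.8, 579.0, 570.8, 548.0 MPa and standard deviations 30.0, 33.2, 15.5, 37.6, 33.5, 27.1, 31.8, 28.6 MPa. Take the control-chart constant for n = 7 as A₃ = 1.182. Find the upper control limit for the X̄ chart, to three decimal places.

X̄̄ = (570.6 + 563.7 + 574.8 + 553.9 + 561.8 + 579.0 + 570.8 + 548.0) / 8 = 565.3250
s̄ = (30.0 + 33.2 + 15.5 + 37.6 + 33.5 + 27.1 + 31.8 + 28.6) / 8 = 29.6625
UCL = X̄̄ + A₃·s̄ = 565.3250 + 1.182 × 29.6625 = 600.3861

600.386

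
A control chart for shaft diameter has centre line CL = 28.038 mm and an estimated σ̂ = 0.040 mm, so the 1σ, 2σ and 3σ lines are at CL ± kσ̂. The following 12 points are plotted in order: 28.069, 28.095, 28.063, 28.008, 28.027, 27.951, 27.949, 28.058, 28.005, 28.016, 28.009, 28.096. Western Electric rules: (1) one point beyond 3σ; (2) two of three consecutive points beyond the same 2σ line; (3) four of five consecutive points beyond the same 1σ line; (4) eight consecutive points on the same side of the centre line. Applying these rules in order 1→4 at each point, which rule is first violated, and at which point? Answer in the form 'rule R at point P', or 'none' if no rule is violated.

Zone of each point (C = within 1σ̂, B = 1σ̂–2σ̂, A = 2σ̂–3σ̂, * = beyond 3σ̂; sign = side of CL): 1:+C, 2:+B, 3:+C, 4:-C, 5:-C, 6:-A, 7:-A, 8:+C, 9:-C, 10:-C, 11:-C, 12:+B
Rule 2 (two of three consecutive points beyond the same 2σ limit) is satisfied at point 7.

rule 2 at point 7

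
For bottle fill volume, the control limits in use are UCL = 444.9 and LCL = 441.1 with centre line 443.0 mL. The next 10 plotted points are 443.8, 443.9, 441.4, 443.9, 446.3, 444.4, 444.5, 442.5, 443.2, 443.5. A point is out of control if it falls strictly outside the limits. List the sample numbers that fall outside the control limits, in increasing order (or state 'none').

5

Compare each point to [441.1, 444.9]: sample 5 = 446.3 > UCL.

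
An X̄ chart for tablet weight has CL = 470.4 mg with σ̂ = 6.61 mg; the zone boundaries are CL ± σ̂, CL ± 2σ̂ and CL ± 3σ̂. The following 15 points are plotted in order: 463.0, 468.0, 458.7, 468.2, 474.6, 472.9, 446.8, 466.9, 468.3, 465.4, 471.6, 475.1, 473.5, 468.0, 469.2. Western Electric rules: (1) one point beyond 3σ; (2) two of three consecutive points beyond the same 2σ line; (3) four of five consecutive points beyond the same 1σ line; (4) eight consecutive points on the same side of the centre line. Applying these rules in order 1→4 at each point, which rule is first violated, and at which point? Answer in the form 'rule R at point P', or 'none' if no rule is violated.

rule 1 at point 7

Zone of each point (C = within 1σ̂, B = 1σ̂–2σ̂, A = 2σ̂–3σ̂, * = beyond 3σ̂; sign = side of CL): 1:-B, 2:-C, 3:-B, 4:-C, 5:+C, 6:+C, 7:-*, 8:-C, 9:-C, 10:-C, 11:+C, 12:+C, 13:+C, 14:-C, 15:-C
Rule 1 (one point beyond the 3σ limits) is satisfied at point 7.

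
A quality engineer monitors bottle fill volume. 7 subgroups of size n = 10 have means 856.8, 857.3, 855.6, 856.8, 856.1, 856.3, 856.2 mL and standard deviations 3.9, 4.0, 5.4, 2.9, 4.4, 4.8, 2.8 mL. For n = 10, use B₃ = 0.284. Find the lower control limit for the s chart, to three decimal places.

s̄ = (3.9 + 4.0 + 5.4 + 2.9 + 4.4 + 4.8 + 2.8) / 7 = 4.0286
LCL_s = B₃·s̄ = 0.284 × 4.0286 = 1.1441

1.144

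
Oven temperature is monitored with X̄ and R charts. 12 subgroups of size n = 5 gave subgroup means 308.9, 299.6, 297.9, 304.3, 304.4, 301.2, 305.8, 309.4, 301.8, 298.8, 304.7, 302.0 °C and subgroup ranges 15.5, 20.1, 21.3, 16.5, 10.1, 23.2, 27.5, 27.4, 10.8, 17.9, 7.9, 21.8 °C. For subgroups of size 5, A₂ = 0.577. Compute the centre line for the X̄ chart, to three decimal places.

303.233

X̄̄ = (308.9 + 299.6 + 297.9 + 304.3 + 304.4 + 301.2 + 305.8 + 309.4 + 301.8 + 298.8 + 304.7 + 302.0) / 12 = 3638.8000 / 12 = 303.2333
CL = X̄̄ = 303.2333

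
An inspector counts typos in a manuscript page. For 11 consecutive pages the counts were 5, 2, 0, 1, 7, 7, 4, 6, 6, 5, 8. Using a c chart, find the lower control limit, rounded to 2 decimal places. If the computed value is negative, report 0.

c̄ = (5 + 2 + 0 + 1 + 7 + 7 + 4 + 6 + 6 + 5 + 8) / 11 = 51 / 11 = 4.6364
LCL = c̄ − 3√c̄ = 4.6364 − 3 × 2.1532 = -1.8233 → 0 (cannot be negative)

0.00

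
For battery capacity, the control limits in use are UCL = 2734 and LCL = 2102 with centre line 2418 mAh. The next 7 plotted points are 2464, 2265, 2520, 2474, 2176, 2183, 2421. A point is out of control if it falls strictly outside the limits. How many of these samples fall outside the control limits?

All 7 points lie within [2102, 2734].

0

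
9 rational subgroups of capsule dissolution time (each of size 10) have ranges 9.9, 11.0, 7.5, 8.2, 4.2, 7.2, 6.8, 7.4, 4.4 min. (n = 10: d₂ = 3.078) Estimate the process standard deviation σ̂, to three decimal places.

R̄ = (9.9 + 11.0 + 7.5 + 8.2 + 4.2 + 7.2 + 6.8 + 7.4 + 4.4) / 9 = 7.4000
σ̂ = R̄ / d₂ = 7.4000 / 3.078 = 2.4042

2.404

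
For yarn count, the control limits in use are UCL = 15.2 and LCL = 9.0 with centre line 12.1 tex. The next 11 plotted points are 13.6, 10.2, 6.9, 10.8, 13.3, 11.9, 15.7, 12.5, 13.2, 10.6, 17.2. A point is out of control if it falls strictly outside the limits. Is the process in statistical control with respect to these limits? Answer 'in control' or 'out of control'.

Compare each point to [9.0, 15.2]: sample 3 = 6.9 < LCL; sample 7 = 15.7 > UCL; sample 11 = 17.2 > UCL.

out of control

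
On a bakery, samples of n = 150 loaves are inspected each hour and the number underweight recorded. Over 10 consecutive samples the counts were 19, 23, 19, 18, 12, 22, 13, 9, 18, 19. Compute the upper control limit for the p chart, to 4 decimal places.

p̄ = Σdᵢ / (k·n) = 172 / (10 × 150) = 0.11467
UCL = p̄ + 3·√(p̄(1−p̄)/n) = 0.11467 + 3 × √(0.11467×0.88533/150) = 0.11467 + 3 × 0.02602 = 0.19271

0.1927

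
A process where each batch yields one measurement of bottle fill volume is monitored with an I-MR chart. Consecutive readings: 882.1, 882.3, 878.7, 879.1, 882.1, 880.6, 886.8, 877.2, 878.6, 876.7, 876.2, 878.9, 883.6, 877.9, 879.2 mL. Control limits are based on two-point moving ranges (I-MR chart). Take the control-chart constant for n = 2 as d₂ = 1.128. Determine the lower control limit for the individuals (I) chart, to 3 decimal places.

871.888

X̄ = (882.1 + 882.3 + 878.7 + 879.1 + 882.1 + 880.6 + 886.8 + 877.2 + 878.6 + 876.7 + 876.2 + 878.9 + 883.6 + 877.9 + 879.2) / 15 = 880.0000
Moving ranges: 0.2, 3.6, 0.4, 3.0, 1.5, 6.2, 9.6, 1.4, 1.9, 0.5, 2.7, 4.7, 5.7, 1.3; M̄R̄ = 42.7000 / 14 = 3.0500
LCL = X̄ − 3·M̄R̄/d₂ = 880.0000 − 3 × 3.0500 / 1.128 = 871.8883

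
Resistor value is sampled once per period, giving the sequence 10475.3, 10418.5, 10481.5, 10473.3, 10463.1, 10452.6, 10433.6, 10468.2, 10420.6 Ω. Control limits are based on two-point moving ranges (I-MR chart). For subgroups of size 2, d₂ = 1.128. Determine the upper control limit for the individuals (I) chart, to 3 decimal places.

10537.156

X̄ = (10475.3 + 10418.5 + 10481.5 + 10473.3 + 10463.1 + 10452.6 + 10433.6 + 10468.2 + 10420.6) / 9 = 10454.0778
Moving ranges: 56.8, 63.0, 8.2, 10.2, 10.5, 19.0, 34.6, 47.6; M̄R̄ = 249.9000 / 8 = 31.2375
UCL = X̄ + 3·M̄R̄/d₂ = 10454.0778 + 3 × 31.2375 / 1.128 = 10537.1562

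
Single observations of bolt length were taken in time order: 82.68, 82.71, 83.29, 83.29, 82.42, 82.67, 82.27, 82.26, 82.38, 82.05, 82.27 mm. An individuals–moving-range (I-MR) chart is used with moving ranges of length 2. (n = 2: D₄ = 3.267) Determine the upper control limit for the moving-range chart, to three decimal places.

Moving ranges: 0.03, 0.58, 0.00, 0.87, 0.25, 0.40, 0.01, 0.12, 0.33, 0.22; M̄R̄ = 2.8100 / 10 = 0.2810
UCL_MR = D₄·M̄R̄ = 3.267 × 0.2810 = 0.9180

0.918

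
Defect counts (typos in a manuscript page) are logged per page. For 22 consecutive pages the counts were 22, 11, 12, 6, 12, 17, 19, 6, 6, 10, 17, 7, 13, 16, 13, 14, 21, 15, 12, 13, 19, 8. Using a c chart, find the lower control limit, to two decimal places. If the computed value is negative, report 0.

2.26

c̄ = (22 + 11 + 12 + 6 + 12 + 17 + 19 + 6 + 6 + 10 + 17 + 7 + 13 + 16 + 13 + 14 + 21 + 15 + 12 + 13 + 19 + 8) / 22 = 289 / 22 = 13.1364
LCL = c̄ − 3√c̄ = 13.1364 − 3 × 3.6244 = 2.2631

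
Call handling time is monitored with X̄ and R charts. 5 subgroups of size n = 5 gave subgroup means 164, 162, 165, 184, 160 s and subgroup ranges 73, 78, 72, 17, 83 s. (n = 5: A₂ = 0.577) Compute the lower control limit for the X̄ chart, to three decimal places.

129.726

X̄̄ = (164 + 162 + 165 + 184 + 160) / 5 = 835.0000 / 5 = 167.0000
R̄ = (73 + 78 + 72 + 17 + 83) / 5 = 323.0000 / 5 = 64.6000
LCL = X̄̄ − A₂·R̄ = 167.0000 − 0.577 × 64.6000 = 129.7258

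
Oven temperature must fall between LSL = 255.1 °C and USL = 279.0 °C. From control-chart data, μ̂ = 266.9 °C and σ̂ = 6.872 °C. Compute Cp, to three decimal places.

0.580

Cp = (USL − LSL) / (6σ̂) = (279.0 − 255.1) / (6 × 6.872) = 23.9000 / 41.2320 = 0.5796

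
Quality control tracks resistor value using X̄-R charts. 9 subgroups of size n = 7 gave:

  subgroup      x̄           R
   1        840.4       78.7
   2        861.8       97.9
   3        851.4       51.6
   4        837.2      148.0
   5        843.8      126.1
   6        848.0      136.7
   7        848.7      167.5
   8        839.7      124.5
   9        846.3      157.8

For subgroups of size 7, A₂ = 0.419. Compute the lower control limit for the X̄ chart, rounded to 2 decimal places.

795.68

X̄̄ = (840.4 + 861.8 + 851.4 + 837.2 + 843.8 + 848.0 + 848.7 + 839.7 + 846.3) / 9 = 7617.3000 / 9 = 846.3667
R̄ = (78.7 + 97.9 + 51.6 + 148.0 + 126.1 + 136.7 + 167.5 + 124.5 + 157.8) / 9 = 1088.8000 / 9 = 120.9778
LCL = X̄̄ − A₂·R̄ = 846.3667 − 0.419 × 120.9778 = 795.6770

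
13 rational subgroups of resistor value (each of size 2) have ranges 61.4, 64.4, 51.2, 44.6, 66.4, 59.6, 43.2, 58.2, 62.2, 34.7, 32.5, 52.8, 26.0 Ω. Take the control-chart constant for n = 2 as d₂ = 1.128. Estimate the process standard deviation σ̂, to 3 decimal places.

44.817

R̄ = (61.4 + 64.4 + 51.2 + 44.6 + 66.4 + 59.6 + 43.2 + 58.2 + 62.2 + 34.7 + 32.5 + 52.8 + 26.0) / 13 = 50.5538
σ̂ = R̄ / d₂ = 50.5538 / 1.128 = 44.8172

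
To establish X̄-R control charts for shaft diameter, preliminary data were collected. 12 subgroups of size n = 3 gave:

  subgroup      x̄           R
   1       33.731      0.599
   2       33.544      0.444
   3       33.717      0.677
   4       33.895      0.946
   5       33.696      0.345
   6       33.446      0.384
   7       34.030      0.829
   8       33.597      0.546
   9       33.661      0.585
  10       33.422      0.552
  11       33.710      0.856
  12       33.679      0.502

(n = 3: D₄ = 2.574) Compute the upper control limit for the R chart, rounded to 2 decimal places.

R̄ = (0.599 + 0.444 + 0.677 + 0.946 + 0.345 + 0.384 + 0.829 + 0.546 + 0.585 + 0.552 + 0.856 + 0.502) / 12 = 7.2650 / 12 = 0.6054
UCL_R = D₄·R̄ = 2.574 × 0.6054 = 1.5583

1.56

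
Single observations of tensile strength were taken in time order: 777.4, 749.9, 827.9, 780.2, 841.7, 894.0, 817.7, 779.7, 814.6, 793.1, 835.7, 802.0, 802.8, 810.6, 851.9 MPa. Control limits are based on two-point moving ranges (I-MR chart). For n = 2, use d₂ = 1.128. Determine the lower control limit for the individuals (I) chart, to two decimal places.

X̄ = (777.4 + 749.9 + 827.9 + 780.2 + 841.7 + 894.0 + 817.7 + 779.7 + 814.6 + 793.1 + 835.7 + 802.0 + 802.8 + 810.6 + 851.9) / 15 = 811.9467
Moving ranges: 27.5, 78.0, 47.7, 61.5, 52.3, 76.3, 38.0, 34.9, 21.5, 42.6, 33.7, 0.8, 7.8, 41.3; M̄R̄ = 563.9000 / 14 = 40.2786
LCL = X̄ − 3·M̄R̄/d₂ = 811.9467 − 3 × 40.2786 / 1.128 = 704.8228

704.82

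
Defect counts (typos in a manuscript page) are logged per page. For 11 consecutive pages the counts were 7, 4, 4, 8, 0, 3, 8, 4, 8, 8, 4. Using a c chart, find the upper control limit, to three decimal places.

c̄ = (7 + 4 + 4 + 8 + 0 + 3 + 8 + 4 + 8 + 8 + 4) / 11 = 58 / 11 = 5.2727
UCL = c̄ + 3√c̄ = 5.2727 + 3 × √5.2727 = 5.2727 + 3 × 2.2962 = 12.1615

12.161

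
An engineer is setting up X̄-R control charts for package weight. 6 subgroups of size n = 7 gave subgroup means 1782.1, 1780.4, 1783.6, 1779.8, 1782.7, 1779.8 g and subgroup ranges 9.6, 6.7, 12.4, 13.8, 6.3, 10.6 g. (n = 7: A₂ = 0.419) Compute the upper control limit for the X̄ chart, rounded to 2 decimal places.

X̄̄ = (1782.1 + 1780.4 + 1783.6 + 1779.8 + 1782.7 + 1779.8) / 6 = 10688.4000 / 6 = 1781.4000
R̄ = (9.6 + 6.7 + 12.4 + 13.8 + 6.3 + 10.6) / 6 = 59.4000 / 6 = 9.9000
UCL = X̄̄ + A₂·R̄ = 1781.4000 + 0.419 × 9.9000 = 1785.5481

1785.55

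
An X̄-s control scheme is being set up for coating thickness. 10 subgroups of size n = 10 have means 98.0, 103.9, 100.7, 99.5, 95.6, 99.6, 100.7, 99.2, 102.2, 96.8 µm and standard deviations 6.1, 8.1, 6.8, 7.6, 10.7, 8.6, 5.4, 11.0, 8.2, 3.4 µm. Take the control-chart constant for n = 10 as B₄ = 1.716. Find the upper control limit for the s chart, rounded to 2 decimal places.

13.02

s̄ = (6.1 + 8.1 + 6.8 + 7.6 + 10.7 + 8.6 + 5.4 + 11.0 + 8.2 + 3.4) / 10 = 7.5900
UCL_s = B₄·s̄ = 1.716 × 7.5900 = 13.0244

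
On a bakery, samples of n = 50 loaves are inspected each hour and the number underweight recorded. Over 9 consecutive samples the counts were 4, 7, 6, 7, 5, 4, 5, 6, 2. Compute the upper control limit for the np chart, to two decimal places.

11.54

p̄ = Σdᵢ / (k·n) = 46 / (9 × 50) = 0.10222
UCL = np̄ + 3·√(np̄(1−p̄)) = 5.1111 + 3 × √(5.1111×0.89778) = 5.1111 + 3 × 2.1421 = 11.5374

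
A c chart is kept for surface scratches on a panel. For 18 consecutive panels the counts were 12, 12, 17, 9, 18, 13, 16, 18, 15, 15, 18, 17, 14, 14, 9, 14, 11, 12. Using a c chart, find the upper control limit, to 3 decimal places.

25.381

c̄ = (12 + 12 + 17 + 9 + 18 + 13 + 16 + 18 + 15 + 15 + 18 + 17 + 14 + 14 + 9 + 14 + 11 + 12) / 18 = 254 / 18 = 14.1111
UCL = c̄ + 3√c̄ = 14.1111 + 3 × √14.1111 = 14.1111 + 3 × 3.7565 = 25.3805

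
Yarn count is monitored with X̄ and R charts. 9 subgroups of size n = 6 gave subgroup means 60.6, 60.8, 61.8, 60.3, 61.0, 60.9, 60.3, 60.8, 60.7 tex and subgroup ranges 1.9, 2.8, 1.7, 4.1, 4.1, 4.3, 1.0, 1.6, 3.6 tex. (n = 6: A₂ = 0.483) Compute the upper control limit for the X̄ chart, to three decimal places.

X̄̄ = (60.6 + 60.8 + 61.8 + 60.3 + 61.0 + 60.9 + 60.3 + 60.8 + 60.7) / 9 = 547.2000 / 9 = 60.8000
R̄ = (1.9 + 2.8 + 1.7 + 4.1 + 4.1 + 4.3 + 1.0 + 1.6 + 3.6) / 9 = 25.1000 / 9 = 2.7889
UCL = X̄̄ + A₂·R̄ = 60.8000 + 0.483 × 2.7889 = 62.1470

62.147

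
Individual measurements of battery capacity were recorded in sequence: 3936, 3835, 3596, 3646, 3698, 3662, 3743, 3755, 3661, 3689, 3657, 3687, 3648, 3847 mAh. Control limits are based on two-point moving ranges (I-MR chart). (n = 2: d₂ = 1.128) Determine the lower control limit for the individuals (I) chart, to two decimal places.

X̄ = (3936 + 3835 + 3596 + 3646 + 3698 + 3662 + 3743 + 3755 + 3661 + 3689 + 3657 + 3687 + 3648 + 3847) / 14 = 3718.5714
Moving ranges: 101, 239, 50, 52, 36, 81, 12, 94, 28, 32, 30, 39, 199; M̄R̄ = 993.0000 / 13 = 76.3846
LCL = X̄ − 3·M̄R̄/d₂ = 3718.5714 − 3 × 76.3846 / 1.128 = 3515.4209

3515.42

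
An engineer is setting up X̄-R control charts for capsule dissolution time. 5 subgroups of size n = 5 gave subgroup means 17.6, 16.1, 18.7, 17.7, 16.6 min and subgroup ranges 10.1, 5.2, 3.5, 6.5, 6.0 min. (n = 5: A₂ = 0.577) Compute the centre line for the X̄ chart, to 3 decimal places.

X̄̄ = (17.6 + 16.1 + 18.7 + 17.7 + 16.6) / 5 = 86.7000 / 5 = 17.3400
CL = X̄̄ = 17.3400

17.340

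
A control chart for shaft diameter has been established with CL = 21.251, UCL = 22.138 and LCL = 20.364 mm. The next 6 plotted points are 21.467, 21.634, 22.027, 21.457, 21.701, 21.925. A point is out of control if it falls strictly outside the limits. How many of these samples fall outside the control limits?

0

All 6 points lie within [20.364, 22.138].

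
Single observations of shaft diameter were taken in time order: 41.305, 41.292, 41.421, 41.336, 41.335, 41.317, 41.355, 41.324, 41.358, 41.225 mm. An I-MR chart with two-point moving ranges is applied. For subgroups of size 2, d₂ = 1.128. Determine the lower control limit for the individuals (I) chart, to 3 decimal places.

X̄ = (41.305 + 41.292 + 41.421 + 41.336 + 41.335 + 41.317 + 41.355 + 41.324 + 41.358 + 41.225) / 10 = 41.3268
Moving ranges: 0.013, 0.129, 0.085, 0.001, 0.018, 0.038, 0.031, 0.034, 0.133; M̄R̄ = 0.4820 / 9 = 0.0536
LCL = X̄ − 3·M̄R̄/d₂ = 41.3268 − 3 × 0.0536 / 1.128 = 41.1844

41.184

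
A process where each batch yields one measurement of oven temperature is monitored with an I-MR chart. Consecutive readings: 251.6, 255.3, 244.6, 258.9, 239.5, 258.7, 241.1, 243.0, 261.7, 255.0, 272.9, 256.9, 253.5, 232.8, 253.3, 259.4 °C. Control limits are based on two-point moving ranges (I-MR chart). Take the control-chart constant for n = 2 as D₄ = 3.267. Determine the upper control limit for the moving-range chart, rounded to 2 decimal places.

Moving ranges: 3.7, 10.7, 14.3, 19.4, 19.2, 17.6, 1.9, 18.7, 6.7, 17.9, 16.0, 3.4, 20.7, 20.5, 6.1; M̄R̄ = 196.8000 / 15 = 13.1200
UCL_MR = D₄·M̄R̄ = 3.267 × 13.1200 = 42.8630

42.86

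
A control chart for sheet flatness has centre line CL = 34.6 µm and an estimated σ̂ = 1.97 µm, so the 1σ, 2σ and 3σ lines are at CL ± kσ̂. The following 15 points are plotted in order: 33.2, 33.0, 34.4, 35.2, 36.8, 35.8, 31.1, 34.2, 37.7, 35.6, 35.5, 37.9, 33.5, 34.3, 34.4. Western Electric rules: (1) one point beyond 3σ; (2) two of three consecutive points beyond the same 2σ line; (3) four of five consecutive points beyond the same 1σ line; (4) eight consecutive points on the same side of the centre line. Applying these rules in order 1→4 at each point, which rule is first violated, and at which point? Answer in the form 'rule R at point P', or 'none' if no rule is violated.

none

Zone of each point (C = within 1σ̂, B = 1σ̂–2σ̂, A = 2σ̂–3σ̂, * = beyond 3σ̂; sign = side of CL): 1:-C, 2:-C, 3:-C, 4:+C, 5:+B, 6:+C, 7:-B, 8:-C, 9:+B, 10:+C, 11:+C, 12:+B, 13:-C, 14:-C, 15:-C
No rule fires across all 15 points.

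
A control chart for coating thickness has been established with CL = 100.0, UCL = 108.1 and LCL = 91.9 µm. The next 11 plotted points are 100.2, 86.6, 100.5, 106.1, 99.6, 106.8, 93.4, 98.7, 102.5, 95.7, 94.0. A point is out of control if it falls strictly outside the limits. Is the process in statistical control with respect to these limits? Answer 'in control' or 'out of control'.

out of control

Compare each point to [91.9, 108.1]: sample 2 = 86.6 < LCL.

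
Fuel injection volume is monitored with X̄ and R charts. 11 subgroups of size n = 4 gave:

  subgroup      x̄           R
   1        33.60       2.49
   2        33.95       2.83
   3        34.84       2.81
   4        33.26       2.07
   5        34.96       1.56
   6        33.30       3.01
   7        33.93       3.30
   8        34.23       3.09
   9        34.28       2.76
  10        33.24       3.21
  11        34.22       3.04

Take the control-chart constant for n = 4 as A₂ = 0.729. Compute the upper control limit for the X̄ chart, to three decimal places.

X̄̄ = (33.60 + 33.95 + 34.84 + 33.26 + 34.96 + 33.30 + 33.93 + 34.23 + 34.28 + 33.24 + 34.22) / 11 = 373.8100 / 11 = 33.9827
R̄ = (2.49 + 2.83 + 2.81 + 2.07 + 1.56 + 3.01 + 3.30 + 3.09 + 2.76 + 3.21 + 3.04) / 11 = 30.1700 / 11 = 2.7427
UCL = X̄̄ + A₂·R̄ = 33.9827 + 0.729 × 2.7427 = 35.9822

35.982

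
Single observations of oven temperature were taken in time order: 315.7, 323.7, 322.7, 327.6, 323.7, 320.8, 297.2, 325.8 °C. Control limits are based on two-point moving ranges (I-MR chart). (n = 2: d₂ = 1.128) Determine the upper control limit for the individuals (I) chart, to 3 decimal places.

X̄ = (315.7 + 323.7 + 322.7 + 327.6 + 323.7 + 320.8 + 297.2 + 325.8) / 8 = 319.6500
Moving ranges: 8.0, 1.0, 4.9, 3.9, 2.9, 23.6, 28.6; M̄R̄ = 72.9000 / 7 = 10.4143
UCL = X̄ + 3·M̄R̄/d₂ = 319.6500 + 3 × 10.4143 / 1.128 = 347.3476

347.348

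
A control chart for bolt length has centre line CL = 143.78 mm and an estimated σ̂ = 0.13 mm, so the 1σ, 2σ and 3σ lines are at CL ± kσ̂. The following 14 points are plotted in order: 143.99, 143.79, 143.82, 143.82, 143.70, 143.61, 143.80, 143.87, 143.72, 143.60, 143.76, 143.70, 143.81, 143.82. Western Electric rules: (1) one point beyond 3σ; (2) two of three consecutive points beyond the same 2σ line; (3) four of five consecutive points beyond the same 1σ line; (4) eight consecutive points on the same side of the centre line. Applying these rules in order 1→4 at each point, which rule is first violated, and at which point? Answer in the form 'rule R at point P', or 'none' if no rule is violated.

none

Zone of each point (C = within 1σ̂, B = 1σ̂–2σ̂, A = 2σ̂–3σ̂, * = beyond 3σ̂; sign = side of CL): 1:+B, 2:+C, 3:+C, 4:+C, 5:-C, 6:-B, 7:+C, 8:+C, 9:-C, 10:-B, 11:-C, 12:-C, 13:+C, 14:+C
No rule fires across all 14 points.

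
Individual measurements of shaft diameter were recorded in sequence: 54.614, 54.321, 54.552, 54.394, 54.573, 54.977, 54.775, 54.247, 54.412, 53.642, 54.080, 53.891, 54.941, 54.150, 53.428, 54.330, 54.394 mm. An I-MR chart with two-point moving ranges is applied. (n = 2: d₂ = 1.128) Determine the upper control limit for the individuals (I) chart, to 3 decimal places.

X̄ = (54.614 + 54.321 + 54.552 + 54.394 + 54.573 + 54.977 + 54.775 + 54.247 + 54.412 + 53.642 + 54.080 + 53.891 + 54.941 + 54.150 + 53.428 + 54.330 + 54.394) / 17 = 54.3365
Moving ranges: 0.293, 0.231, 0.158, 0.179, 0.404, 0.202, 0.528, 0.165, 0.770, 0.438, 0.189, 1.050, 0.791, 0.722, 0.902, 0.064; M̄R̄ = 7.0860 / 16 = 0.4429
UCL = X̄ + 3·M̄R̄/d₂ = 54.3365 + 3 × 0.4429 / 1.128 = 55.5144

55.514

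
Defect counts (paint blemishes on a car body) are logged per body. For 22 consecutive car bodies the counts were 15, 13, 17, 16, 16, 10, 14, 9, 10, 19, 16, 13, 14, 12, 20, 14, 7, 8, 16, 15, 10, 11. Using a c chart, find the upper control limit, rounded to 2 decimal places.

c̄ = (15 + 13 + 17 + 16 + 16 + 10 + 14 + 9 + 10 + 19 + 16 + 13 + 14 + 12 + 20 + 14 + 7 + 8 + 16 + 15 + 10 + 11) / 22 = 295 / 22 = 13.4091
UCL = c̄ + 3√c̄ = 13.4091 + 3 × √13.4091 = 13.4091 + 3 × 3.6618 = 24.3946

24.39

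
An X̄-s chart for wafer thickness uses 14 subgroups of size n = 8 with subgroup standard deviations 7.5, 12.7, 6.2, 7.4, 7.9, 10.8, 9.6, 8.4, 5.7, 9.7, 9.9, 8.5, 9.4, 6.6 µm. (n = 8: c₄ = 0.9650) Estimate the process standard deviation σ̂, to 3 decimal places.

s̄ = (7.5 + 12.7 + 6.2 + 7.4 + 7.9 + 10.8 + 9.6 + 8.4 + 5.7 + 9.7 + 9.9 + 8.5 + 9.4 + 6.6) / 14 = 8.5929
σ̂ = s̄ / c₄ = 8.5929 / 0.9650 = 8.9045

8.905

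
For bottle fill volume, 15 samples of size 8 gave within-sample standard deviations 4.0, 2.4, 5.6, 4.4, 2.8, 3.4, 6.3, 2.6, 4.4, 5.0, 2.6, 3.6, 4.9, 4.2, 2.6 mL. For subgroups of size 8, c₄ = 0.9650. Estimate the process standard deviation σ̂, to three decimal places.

s̄ = (4.0 + 2.4 + 5.6 + 4.4 + 2.8 + 3.4 + 6.3 + 2.6 + 4.4 + 5.0 + 2.6 + 3.6 + 4.9 + 4.2 + 2.6) / 15 = 3.9200
σ̂ = s̄ / c₄ = 3.9200 / 0.9650 = 4.0622

4.062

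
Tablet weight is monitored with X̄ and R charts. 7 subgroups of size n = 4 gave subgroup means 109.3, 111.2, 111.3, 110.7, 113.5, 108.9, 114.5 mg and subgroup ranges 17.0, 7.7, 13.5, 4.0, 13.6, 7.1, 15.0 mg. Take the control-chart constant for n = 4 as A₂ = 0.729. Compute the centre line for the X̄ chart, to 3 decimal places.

X̄̄ = (109.3 + 111.2 + 111.3 + 110.7 + 113.5 + 108.9 + 114.5) / 7 = 779.4000 / 7 = 111.3429
CL = X̄̄ = 111.3429

111.343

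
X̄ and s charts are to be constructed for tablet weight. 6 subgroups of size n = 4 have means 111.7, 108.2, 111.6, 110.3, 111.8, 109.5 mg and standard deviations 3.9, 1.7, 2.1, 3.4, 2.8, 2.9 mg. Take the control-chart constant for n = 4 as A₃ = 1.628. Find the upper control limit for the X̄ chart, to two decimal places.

X̄̄ = (111.7 + 108.2 + 111.6 + 110.3 + 111.8 + 109.5) / 6 = 110.5167
s̄ = (3.9 + 1.7 + 2.1 + 3.4 + 2.8 + 2.9) / 6 = 2.8000
UCL = X̄̄ + A₃·s̄ = 110.5167 + 1.628 × 2.8000 = 115.0751

115.08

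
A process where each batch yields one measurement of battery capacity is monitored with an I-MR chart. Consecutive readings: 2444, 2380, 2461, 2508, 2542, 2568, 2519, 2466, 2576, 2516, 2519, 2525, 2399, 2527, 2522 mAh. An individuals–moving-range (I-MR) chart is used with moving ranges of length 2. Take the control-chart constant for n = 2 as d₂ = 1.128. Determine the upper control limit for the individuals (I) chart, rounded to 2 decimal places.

2648.59

X̄ = (2444 + 2380 + 2461 + 2508 + 2542 + 2568 + 2519 + 2466 + 2576 + 2516 + 2519 + 2525 + 2399 + 2527 + 2522) / 15 = 2498.1333
Moving ranges: 64, 81, 47, 34, 26, 49, 53, 110, 60, 3, 6, 126, 128, 5; M̄R̄ = 792.0000 / 14 = 56.5714
UCL = X̄ + 3·M̄R̄/d₂ = 2498.1333 + 3 × 56.5714 / 1.128 = 2648.5893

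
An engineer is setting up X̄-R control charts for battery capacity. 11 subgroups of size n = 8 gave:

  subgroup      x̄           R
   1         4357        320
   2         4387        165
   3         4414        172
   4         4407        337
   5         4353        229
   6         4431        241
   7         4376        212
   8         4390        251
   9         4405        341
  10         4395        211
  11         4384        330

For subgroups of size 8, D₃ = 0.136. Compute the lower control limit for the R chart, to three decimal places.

R̄ = (320 + 165 + 172 + 337 + 229 + 241 + 212 + 251 + 341 + 211 + 330) / 11 = 2809.0000 / 11 = 255.3636
LCL_R = D₃·R̄ = 0.136 × 255.3636 = 34.7295

34.729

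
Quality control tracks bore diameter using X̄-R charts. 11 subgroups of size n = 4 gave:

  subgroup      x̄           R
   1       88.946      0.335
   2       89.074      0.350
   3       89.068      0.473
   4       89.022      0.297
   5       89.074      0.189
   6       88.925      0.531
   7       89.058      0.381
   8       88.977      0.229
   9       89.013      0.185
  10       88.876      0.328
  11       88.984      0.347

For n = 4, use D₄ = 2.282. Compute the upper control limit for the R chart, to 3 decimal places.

0.756

R̄ = (0.335 + 0.350 + 0.473 + 0.297 + 0.189 + 0.531 + 0.381 + 0.229 + 0.185 + 0.328 + 0.347) / 11 = 3.6450 / 11 = 0.3314
UCL_R = D₄·R̄ = 2.282 × 0.3314 = 0.7562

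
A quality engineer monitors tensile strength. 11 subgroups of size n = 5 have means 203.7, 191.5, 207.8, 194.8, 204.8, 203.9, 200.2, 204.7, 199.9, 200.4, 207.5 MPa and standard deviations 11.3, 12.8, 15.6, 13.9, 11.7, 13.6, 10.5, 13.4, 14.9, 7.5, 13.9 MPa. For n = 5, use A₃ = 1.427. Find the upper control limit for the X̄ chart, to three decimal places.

219.791

X̄̄ = (203.7 + 191.5 + 207.8 + 194.8 + 204.8 + 203.9 + 200.2 + 204.7 + 199.9 + 200.4 + 207.5) / 11 = 201.7455
s̄ = (11.3 + 12.8 + 15.6 + 13.9 + 11.7 + 13.6 + 10.5 + 13.4 + 14.9 + 7.5 + 13.9) / 11 = 12.6455
UCL = X̄̄ + A₃·s̄ = 201.7455 + 1.427 × 12.6455 = 219.7905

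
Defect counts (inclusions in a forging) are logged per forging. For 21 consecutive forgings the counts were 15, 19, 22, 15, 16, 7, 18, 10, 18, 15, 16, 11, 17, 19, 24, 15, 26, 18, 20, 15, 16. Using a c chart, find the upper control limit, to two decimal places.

c̄ = (15 + 19 + 22 + 15 + 16 + 7 + 18 + 10 + 18 + 15 + 16 + 11 + 17 + 19 + 24 + 15 + 26 + 18 + 20 + 15 + 16) / 21 = 352 / 21 = 16.7619
UCL = c̄ + 3√c̄ = 16.7619 + 3 × √16.7619 = 16.7619 + 3 × 4.0941 = 29.0443

29.04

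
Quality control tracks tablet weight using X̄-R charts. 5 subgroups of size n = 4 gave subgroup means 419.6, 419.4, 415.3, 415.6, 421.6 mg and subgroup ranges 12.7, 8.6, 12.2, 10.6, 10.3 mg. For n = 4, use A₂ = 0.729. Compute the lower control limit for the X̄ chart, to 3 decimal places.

410.368

X̄̄ = (419.6 + 419.4 + 415.3 + 415.6 + 421.6) / 5 = 2091.5000 / 5 = 418.3000
R̄ = (12.7 + 8.6 + 12.2 + 10.6 + 10.3) / 5 = 54.4000 / 5 = 10.8800
LCL = X̄̄ − A₂·R̄ = 418.3000 − 0.729 × 10.8800 = 410.3685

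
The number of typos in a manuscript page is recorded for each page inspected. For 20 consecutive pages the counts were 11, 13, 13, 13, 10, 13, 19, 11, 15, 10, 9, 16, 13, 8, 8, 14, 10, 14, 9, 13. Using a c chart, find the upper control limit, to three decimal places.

c̄ = (11 + 13 + 13 + 13 + 10 + 13 + 19 + 11 + 15 + 10 + 9 + 16 + 13 + 8 + 8 + 14 + 10 + 14 + 9 + 13) / 20 = 242 / 20 = 12.1000
UCL = c̄ + 3√c̄ = 12.1000 + 3 × √12.1000 = 12.1000 + 3 × 3.4785 = 22.5355

22.536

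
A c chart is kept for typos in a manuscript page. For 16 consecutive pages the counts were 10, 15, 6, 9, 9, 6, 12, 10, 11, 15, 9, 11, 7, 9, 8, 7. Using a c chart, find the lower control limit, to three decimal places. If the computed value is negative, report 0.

c̄ = (10 + 15 + 6 + 9 + 9 + 6 + 12 + 10 + 11 + 15 + 9 + 11 + 7 + 9 + 8 + 7) / 16 = 154 / 16 = 9.6250
LCL = c̄ − 3√c̄ = 9.6250 − 3 × 3.1024 = 0.3177

0.318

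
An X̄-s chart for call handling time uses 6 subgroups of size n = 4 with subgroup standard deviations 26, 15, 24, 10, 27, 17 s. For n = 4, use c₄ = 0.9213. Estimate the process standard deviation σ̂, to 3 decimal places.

s̄ = (26 + 15 + 24 + 10 + 27 + 17) / 6 = 19.8333
σ̂ = s̄ / c₄ = 19.8333 / 0.9213 = 21.5276

21.528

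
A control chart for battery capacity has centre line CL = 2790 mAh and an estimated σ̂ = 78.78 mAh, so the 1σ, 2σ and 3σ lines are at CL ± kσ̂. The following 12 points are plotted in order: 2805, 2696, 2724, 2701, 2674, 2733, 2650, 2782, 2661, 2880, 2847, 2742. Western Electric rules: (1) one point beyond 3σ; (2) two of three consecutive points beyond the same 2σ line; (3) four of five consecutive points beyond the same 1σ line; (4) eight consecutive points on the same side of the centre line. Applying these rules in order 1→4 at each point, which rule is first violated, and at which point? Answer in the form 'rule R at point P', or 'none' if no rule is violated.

Zone of each point (C = within 1σ̂, B = 1σ̂–2σ̂, A = 2σ̂–3σ̂, * = beyond 3σ̂; sign = side of CL): 1:+C, 2:-B, 3:-C, 4:-B, 5:-B, 6:-C, 7:-B, 8:-C, 9:-B, 10:+B, 11:+C, 12:-C
Rule 4 (eight consecutive points on the same side of the centre line) is satisfied at point 9.

rule 4 at point 9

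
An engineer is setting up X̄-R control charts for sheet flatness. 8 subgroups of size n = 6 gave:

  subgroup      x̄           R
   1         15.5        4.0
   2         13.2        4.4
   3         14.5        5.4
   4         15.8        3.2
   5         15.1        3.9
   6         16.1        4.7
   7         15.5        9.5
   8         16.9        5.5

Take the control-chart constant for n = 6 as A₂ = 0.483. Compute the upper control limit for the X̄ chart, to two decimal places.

17.78

X̄̄ = (15.5 + 13.2 + 14.5 + 15.8 + 15.1 + 16.1 + 15.5 + 16.9) / 8 = 122.6000 / 8 = 15.3250
R̄ = (4.0 + 4.4 + 5.4 + 3.2 + 3.9 + 4.7 + 9.5 + 5.5) / 8 = 40.6000 / 8 = 5.0750
UCL = X̄̄ + A₂·R̄ = 15.3250 + 0.483 × 5.0750 = 17.7762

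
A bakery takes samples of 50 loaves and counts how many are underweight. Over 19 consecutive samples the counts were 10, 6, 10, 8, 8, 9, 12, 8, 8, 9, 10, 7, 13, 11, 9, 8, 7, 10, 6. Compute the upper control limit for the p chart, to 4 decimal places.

p̄ = Σdᵢ / (k·n) = 169 / (19 × 50) = 0.17789
UCL = p̄ + 3·√(p̄(1−p̄)/n) = 0.17789 + 3 × √(0.17789×0.82211/50) = 0.17789 + 3 × 0.05408 = 0.34014

0.3401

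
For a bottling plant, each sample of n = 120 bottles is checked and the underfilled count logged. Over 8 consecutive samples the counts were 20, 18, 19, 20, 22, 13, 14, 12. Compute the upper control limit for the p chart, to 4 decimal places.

0.2398

p̄ = Σdᵢ / (k·n) = 138 / (8 × 120) = 0.14375
UCL = p̄ + 3·√(p̄(1−p̄)/n) = 0.14375 + 3 × √(0.14375×0.85625/120) = 0.14375 + 3 × 0.03203 = 0.23983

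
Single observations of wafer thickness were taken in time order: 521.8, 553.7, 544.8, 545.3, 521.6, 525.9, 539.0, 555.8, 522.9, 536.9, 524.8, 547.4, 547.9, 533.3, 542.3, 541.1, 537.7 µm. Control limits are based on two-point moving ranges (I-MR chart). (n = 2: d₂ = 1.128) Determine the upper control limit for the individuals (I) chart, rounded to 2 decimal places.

X̄ = (521.8 + 553.7 + 544.8 + 545.3 + 521.6 + 525.9 + 539.0 + 555.8 + 522.9 + 536.9 + 524.8 + 547.4 + 547.9 + 533.3 + 542.3 + 541.1 + 537.7) / 17 = 537.7765
Moving ranges: 31.9, 8.9, 0.5, 23.7, 4.3, 13.1, 16.8, 32.9, 14.0, 12.1, 22.6, 0.5, 14.6, 9.0, 1.2, 3.4; M̄R̄ = 209.5000 / 16 = 13.0938
UCL = X̄ + 3·M̄R̄/d₂ = 537.7765 + 3 × 13.0938 / 1.128 = 572.6003

572.60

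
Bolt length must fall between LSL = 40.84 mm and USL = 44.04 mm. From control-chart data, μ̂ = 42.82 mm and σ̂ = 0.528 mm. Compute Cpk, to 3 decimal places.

0.770

Cpu = (USL − μ̂) / (3σ̂) = (44.04 − 42.82) / (3 × 0.528) = 0.7702; Cpl = (μ̂ − LSL) / (3σ̂) = (42.82 − 40.84) / (3 × 0.528) = 1.2500; Cpk = min(Cpu, Cpl) = 0.7702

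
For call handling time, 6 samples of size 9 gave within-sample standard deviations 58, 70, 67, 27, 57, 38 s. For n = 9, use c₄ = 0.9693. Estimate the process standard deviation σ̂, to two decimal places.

s̄ = (58 + 70 + 67 + 27 + 57 + 38) / 6 = 52.8333
σ̂ = s̄ / c₄ = 52.8333 / 0.9693 = 54.5067

54.51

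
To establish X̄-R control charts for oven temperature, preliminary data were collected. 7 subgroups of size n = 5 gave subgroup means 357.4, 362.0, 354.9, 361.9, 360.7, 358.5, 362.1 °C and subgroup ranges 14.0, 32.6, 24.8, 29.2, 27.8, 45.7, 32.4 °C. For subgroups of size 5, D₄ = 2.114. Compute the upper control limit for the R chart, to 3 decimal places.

R̄ = (14.0 + 32.6 + 24.8 + 29.2 + 27.8 + 45.7 + 32.4) / 7 = 206.5000 / 7 = 29.5000
UCL_R = D₄·R̄ = 2.114 × 29.5000 = 62.3630

62.363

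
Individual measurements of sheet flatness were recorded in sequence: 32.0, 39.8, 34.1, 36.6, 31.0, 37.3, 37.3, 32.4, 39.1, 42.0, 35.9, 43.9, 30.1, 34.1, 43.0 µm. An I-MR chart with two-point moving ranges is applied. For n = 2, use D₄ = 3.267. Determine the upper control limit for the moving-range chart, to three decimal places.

Moving ranges: 7.8, 5.7, 2.5, 5.6, 6.3, 0.0, 4.9, 6.7, 2.9, 6.1, 8.0, 13.8, 4.0, 8.9; M̄R̄ = 83.2000 / 14 = 5.9429
UCL_MR = D₄·M̄R̄ = 3.267 × 5.9429 = 19.4153

19.415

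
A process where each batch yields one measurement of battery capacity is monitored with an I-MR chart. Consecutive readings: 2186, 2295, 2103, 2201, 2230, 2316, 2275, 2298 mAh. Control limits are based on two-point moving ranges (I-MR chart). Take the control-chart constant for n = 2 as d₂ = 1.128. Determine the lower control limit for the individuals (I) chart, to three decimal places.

2018.395

X̄ = (2186 + 2295 + 2103 + 2201 + 2230 + 2316 + 2275 + 2298) / 8 = 2238.0000
Moving ranges: 109, 192, 98, 29, 86, 41, 23; M̄R̄ = 578.0000 / 7 = 82.5714
LCL = X̄ − 3·M̄R̄/d₂ = 2238.0000 − 3 × 82.5714 / 1.128 = 2018.3951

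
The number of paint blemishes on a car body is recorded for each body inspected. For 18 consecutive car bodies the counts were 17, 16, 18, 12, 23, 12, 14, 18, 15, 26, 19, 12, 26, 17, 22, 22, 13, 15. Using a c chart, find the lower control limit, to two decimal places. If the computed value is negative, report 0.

c̄ = (17 + 16 + 18 + 12 + 23 + 12 + 14 + 18 + 15 + 26 + 19 + 12 + 26 + 17 + 22 + 22 + 13 + 15) / 18 = 317 / 18 = 17.6111
LCL = c̄ − 3√c̄ = 17.6111 − 3 × 4.1966 = 5.0214

5.02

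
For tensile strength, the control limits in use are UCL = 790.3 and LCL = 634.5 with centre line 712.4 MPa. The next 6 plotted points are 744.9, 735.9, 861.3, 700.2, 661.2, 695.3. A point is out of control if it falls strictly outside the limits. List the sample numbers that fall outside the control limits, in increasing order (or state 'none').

3

Compare each point to [634.5, 790.3]: sample 3 = 861.3 > UCL.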